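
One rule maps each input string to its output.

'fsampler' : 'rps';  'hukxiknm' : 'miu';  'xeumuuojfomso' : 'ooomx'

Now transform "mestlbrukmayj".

jmrtm

Looking at the pairs, the operation is to reverse the string, then keep one character in every 3, starting at position 1 (positions 1st, 4th, 7th, ...).
For "mestlbrukmayj", step one produces "jyamkurbltsem"; step two turns that into "jmrtm".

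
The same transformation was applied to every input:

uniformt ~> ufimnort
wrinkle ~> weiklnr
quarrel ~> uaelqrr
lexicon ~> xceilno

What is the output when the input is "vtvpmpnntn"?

The pattern: sort the characters into alphabetical order, then move the last character to the front.
"vtvpmpnntn" → "mnnnppttvv" → "vmnnnppttv".

vmnnnppttv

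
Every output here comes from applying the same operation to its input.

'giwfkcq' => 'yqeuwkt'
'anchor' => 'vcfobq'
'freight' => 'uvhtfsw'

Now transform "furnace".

oqstifb

The pattern: move the last 3 characters to the front (rotate right by 3), then shift every letter 12 places backward in the alphabet (wrapping around).
Applying both steps to "furnace": "acefurn", then "oqstifb".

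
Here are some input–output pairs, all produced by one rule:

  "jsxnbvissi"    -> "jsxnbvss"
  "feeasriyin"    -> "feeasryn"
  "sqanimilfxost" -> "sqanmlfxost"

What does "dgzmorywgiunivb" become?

dgzmorywgunvb

In each case the input is transformed by: remove every "i".
On "dgzmorywgiunivb" that produces "dgzmorywgunvb".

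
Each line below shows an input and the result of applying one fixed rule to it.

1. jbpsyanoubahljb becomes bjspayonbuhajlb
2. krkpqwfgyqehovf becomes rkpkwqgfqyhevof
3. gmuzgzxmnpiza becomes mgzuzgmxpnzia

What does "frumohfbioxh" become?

In each case the input is transformed by: swap each adjacent pair of characters (1↔2, 3↔4, ...).
So "frumohfbioxh" becomes "rfmuhobfoihx".

rfmuhobfoihx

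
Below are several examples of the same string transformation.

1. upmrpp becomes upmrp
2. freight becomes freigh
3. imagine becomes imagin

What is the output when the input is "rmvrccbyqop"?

rmvrccbyqo

Rule — delete the last character.
Applying that to "rmvrccbyqop" gives "rmvrccbyqo".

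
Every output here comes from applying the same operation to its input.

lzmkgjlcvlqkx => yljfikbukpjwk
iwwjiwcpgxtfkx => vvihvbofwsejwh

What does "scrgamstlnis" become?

bqfzlrskmhrr

The rule is to move the first character to the end, then shift every letter 1 place backward in the alphabet (wrapping around).
Starting from "scrgamstlnis": after the first operation, "crgamstlniss"; after the second, "bqfzlrskmhrr".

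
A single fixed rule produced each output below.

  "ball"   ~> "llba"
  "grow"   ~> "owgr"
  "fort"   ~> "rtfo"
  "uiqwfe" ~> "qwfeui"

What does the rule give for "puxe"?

The pattern: move the first 2 characters to the end (rotate left by 2).
"puxe" → "xepu".

xepu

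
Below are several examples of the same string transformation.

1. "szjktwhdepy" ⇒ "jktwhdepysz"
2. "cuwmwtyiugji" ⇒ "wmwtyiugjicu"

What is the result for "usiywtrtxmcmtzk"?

The transformation: move the first 2 characters to the end (rotate left by 2).
"usiywtrtxmcmtzk" → "iywtrtxmcmtzkus".

iywtrtxmcmtzkus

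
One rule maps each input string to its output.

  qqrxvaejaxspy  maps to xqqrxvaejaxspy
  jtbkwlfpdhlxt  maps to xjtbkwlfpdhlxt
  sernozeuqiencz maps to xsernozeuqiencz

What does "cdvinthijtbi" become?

In each case the input is transformed by: prepend "x".
Applying that to "cdvinthijtbi" gives "xcdvinthijtbi".

xcdvinthijtbi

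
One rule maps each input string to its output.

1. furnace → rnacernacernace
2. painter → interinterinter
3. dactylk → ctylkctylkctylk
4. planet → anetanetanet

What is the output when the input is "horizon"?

rizonrizonrizon

What's happening: delete the first 2 characters, then write the whole string 3 times in a row.
"horizon" → "rizon" → "rizonrizonrizon".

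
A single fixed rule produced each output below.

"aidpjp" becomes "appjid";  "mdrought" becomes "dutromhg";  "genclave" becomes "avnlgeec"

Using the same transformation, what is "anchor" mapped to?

The pattern: sort the characters into reverse alphabetical order, then move the last character to the front.
"anchor" → "ronhca" → "aronhc".

aronhc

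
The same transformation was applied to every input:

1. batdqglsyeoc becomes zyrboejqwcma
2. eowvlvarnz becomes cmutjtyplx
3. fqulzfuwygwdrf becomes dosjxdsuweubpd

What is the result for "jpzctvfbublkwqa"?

In each case the input is transformed by: shift every letter 2 places backward in the alphabet (wrapping around).
"jpzctvfbublkwqa" → "hnxartdzszjiuoy".

hnxartdzszjiuoy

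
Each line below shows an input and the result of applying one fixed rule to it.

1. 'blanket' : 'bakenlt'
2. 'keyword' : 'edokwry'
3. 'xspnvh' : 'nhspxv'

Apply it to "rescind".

Each output is the input with this applied: sort the characters into alphabetical order, then swap each adjacent pair of characters (1↔2, 3↔4, ...).
Applying both steps to "rescind": "cdeinrs", then "dcierns".

dcierns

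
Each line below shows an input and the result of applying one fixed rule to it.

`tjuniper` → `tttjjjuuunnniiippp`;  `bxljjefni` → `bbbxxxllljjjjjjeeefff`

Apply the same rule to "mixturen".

The rule is to delete the last 2 characters, then repeat every character 3 times.
On "mixturen" that produces "mmmiiixxxtttuuurrr".
(Check on "bxljjefni": → "bxljjef" → "bbbxxxllljjjjjjeeefff" ✓)

mmmiiixxxtttuuurrr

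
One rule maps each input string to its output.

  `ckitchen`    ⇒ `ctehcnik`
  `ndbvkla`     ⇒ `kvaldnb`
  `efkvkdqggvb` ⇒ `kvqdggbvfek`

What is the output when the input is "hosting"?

In each case the input is transformed by: move the first 3 characters to the end (rotate left by 3), then swap each adjacent pair of characters (1↔2, 3↔4, ...).
For "hosting", step one produces "tinghos"; step two turns that into "itgnohs".

itgnohs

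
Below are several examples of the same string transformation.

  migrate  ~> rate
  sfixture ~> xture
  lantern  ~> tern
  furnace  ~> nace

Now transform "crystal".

In each case the input is transformed by: delete the first 3 characters.
Doing the same to "crystal": "stal".

stal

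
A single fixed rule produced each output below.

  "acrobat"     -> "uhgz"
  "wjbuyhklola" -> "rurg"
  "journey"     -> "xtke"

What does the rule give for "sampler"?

Each output is the input with this applied: shift every letter 6 places forward in the alphabet (wrapping around), then keep only the last 4 characters.
Doing the same to "sampler": "vrkx".
(Check on "journey": → "puaxtke" → "xtke" ✓)

vrkx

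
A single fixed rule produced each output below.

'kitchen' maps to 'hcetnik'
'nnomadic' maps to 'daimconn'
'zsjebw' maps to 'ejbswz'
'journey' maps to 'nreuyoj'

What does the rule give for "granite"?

The rule is to move the last 3 characters to the front (rotate right by 3), then take characters alternately from the front and the back (1st, last, 2nd, 2nd-last, ...).
For "granite", step one produces "itegran"; step two turns that into "intaerg".
(Check on "zsjebw": → "ebwzsj" → "ejbswz" ✓)

intaerg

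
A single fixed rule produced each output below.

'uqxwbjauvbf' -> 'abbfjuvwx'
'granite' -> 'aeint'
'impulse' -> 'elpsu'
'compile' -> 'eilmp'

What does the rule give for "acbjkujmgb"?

bbgjjkmu

The pattern: delete the first 2 characters, then sort the characters into alphabetical order.
"acbjkujmgb" → "bjkujmgb" → "bbgjjkmu".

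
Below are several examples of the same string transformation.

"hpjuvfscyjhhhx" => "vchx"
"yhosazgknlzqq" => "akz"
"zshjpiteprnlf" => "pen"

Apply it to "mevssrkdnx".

The rule is to keep one character in every 3, starting at position 2 (positions 2nd, 5th, 8th, ...), then delete the first character.
For "mevssrkdnx", step one produces "esd"; step two turns that into "sd".

sd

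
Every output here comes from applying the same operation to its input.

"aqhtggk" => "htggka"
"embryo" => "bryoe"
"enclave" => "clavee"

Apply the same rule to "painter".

interp

The pattern: move the first 2 characters to the end (rotate left by 2), then delete the last character.
Working it through for "painter": intermediate "interpa", final "interp".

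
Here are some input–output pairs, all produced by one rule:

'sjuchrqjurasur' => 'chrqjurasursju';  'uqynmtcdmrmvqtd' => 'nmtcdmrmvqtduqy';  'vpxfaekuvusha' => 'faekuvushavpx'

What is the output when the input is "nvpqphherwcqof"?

Looking at the pairs, the operation is to move the first 3 characters to the end (rotate left by 3).
For "nvpqphherwcqof" the result is "qphherwcqofnvp".

qphherwcqofnvp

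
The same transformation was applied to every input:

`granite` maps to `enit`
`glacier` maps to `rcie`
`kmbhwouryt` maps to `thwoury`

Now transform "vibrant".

tran

Looking at the pairs, the operation is to delete the first 3 characters, then move the last character to the front.
Working it through for "vibrant": intermediate "rant", final "tran".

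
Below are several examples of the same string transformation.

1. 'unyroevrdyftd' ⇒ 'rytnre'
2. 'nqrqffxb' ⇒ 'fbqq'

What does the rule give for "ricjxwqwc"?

wwij

What's happening: keep every other character starting from the second (positions 2nd, 4th, 6th, ...), then swap the front and back halves of the string.
"ricjxwqwc" → "wwij".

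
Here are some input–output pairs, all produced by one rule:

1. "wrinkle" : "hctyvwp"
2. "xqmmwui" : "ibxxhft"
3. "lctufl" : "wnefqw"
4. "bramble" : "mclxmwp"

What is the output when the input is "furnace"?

What's happening: shift every letter 11 places forward in the alphabet (wrapping around).
Applying that to "furnace" gives "qfcylnp".

qfcylnp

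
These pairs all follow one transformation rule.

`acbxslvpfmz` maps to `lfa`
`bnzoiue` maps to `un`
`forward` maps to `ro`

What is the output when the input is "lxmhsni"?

The pattern: move the first 3 characters to the end (rotate left by 3), then keep one character in every 3, starting at position 3 (positions 3rd, 6th, 9th, ...).
Doing the same to "lxmhsni": "nx".

nx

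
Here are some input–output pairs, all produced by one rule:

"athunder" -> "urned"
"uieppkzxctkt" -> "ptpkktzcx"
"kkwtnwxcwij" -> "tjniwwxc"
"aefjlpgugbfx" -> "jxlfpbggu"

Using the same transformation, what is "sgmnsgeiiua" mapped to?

nasugiei

In each case the input is transformed by: delete the first 3 characters, then take characters alternately from the front and the back (1st, last, 2nd, 2nd-last, ...).
Applying both steps to "sgmnsgeiiua": "nsgeiiua", then "nasugiei".
(Check on "aefjlpgugbfx": → "jlpgugbfx" → "jxlfpbggu" ✓)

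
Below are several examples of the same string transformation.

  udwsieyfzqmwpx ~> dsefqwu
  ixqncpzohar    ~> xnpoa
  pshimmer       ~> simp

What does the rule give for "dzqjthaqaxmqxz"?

The rule is to swap the first and last characters, then keep every other character starting from the second (positions 2nd, 4th, 6th, ...).
Starting from "dzqjthaqaxmqxz": after the first operation, "zzqjthaqaxmqxd"; after the second, "zjhqxqd".

zjhqxqd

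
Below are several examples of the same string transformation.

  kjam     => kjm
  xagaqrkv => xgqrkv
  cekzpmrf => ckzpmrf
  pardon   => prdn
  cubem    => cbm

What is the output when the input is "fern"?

Rule — remove every vowel.
"fern" → "frn".

frn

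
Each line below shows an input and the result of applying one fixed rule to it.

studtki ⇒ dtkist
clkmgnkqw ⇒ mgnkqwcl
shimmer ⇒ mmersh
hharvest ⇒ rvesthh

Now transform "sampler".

The transformation: move the first 3 characters to the end (rotate left by 3), then delete the last character.
On "sampler" that produces "plersa".

plersa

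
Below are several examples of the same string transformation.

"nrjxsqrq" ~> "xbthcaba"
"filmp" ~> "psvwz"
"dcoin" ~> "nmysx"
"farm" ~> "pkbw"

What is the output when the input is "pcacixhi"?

zmkmshrs

Looking at the pairs, the operation is to shift every letter 10 places forward in the alphabet (wrapping around).
For "pcacixhi" the result is "zmkmshrs".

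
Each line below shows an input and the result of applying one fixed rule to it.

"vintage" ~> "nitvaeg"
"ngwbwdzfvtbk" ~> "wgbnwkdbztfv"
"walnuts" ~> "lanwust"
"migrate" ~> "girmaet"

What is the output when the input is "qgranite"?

The rule is to move the first 2 characters to the end (rotate left by 2), then take characters alternately from the front and the back (1st, last, 2nd, 2nd-last, ...).
Applying that to "qgranite" gives "rgaqneit".

rgaqneit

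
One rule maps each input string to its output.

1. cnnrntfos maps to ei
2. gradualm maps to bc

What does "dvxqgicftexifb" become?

In each case the input is transformed by: shift every letter 10 places backward in the alphabet (wrapping around), then keep only the last 2 characters.
On "dvxqgicftexifb": the first step gives "tlngwysvjunyvr", and the second then gives "vr".

vr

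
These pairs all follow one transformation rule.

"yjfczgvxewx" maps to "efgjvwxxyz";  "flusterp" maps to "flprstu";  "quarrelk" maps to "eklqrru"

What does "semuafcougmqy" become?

cefgmmoqsuuy

Each output is the input with this applied: sort the characters into alphabetical order, then delete the first character.
On "semuafcougmqy": the first step gives "acefgmmoqsuuy", and the second then gives "cefgmmoqsuuy".
(Check on "flusterp": → "eflprstu" → "flprstu" ✓)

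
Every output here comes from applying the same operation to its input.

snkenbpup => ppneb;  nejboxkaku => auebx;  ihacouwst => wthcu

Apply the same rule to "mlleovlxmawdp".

wplevxa

Each output is the input with this applied: move the last 3 characters to the front (rotate right by 3), then keep every other character starting from the first (positions 1st, 3rd, 5th, ...).
On "mlleovlxmawdp" that produces "wplevxa".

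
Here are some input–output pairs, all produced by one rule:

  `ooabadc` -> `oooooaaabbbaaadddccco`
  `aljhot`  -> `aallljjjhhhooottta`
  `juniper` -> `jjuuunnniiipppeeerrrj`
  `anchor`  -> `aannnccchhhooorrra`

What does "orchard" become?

Looking at the pairs, the operation is to repeat every character 3 times, then move the first character to the end.
Doing the same to "orchard": "oorrrccchhhaaarrrdddo".

oorrrccchhhaaarrrdddo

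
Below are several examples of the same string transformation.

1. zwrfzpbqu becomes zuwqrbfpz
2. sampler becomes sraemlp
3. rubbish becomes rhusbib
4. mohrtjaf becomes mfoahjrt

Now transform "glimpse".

In each case the input is transformed by: take characters alternately from the front and the back (1st, last, 2nd, 2nd-last, ...).
On "glimpse" that produces "gelsipm".

gelsipm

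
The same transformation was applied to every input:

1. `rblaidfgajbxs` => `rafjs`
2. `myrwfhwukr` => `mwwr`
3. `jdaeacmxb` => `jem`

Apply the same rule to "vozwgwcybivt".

vwci

Each output is the input with this applied: keep one character in every 3, starting at position 1 (positions 1st, 4th, 7th, ...).
Applying that to "vozwgwcybivt" gives "vwci".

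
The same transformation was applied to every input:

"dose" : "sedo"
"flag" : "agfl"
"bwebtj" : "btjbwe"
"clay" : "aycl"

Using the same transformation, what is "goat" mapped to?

What's happening: swap the front and back halves of the string.
For "goat" the result is "atgo".

atgo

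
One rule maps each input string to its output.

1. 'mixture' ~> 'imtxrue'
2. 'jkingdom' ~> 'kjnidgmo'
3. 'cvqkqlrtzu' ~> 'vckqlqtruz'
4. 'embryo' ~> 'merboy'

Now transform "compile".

ocpmlie

The pattern: swap each adjacent pair of characters (1↔2, 3↔4, ...).
Doing the same to "compile": "ocpmlie".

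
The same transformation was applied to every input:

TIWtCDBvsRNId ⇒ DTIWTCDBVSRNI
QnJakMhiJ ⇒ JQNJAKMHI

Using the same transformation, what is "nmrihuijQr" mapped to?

Looking at the pairs, the operation is to move the last character to the front, then convert every letter to uppercase.
On "nmrihuijQr" that produces "RNMRIHUIJQ".
(Check on "QnJakMhiJ": → "JQnJakMhi" → "JQNJAKMHI" ✓)

RNMRIHUIJQ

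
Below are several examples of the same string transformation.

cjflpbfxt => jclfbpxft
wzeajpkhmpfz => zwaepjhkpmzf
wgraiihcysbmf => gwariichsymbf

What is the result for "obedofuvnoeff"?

bodefovuonfef

In each case the input is transformed by: swap each adjacent pair of characters (1↔2, 3↔4, ...).
For "obedofuvnoeff" the result is "bodefovuonfef".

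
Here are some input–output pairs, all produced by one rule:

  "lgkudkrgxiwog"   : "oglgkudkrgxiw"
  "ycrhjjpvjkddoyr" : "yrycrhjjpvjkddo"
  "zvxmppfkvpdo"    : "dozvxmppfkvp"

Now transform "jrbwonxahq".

hqjrbwonxa

Rule — move the last 2 characters to the front (rotate right by 2).
Doing the same to "jrbwonxahq": "hqjrbwonxa".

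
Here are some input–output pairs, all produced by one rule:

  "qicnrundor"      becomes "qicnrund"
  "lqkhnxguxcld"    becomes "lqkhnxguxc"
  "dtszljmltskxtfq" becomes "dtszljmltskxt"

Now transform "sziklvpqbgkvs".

The pattern: delete the last 2 characters.
For "sziklvpqbgkvs" the result is "sziklvpqbgk".

sziklvpqbgk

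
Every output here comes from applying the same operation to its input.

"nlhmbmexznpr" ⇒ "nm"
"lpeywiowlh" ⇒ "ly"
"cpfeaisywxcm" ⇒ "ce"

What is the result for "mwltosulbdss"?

mt

Each output is the input with this applied: keep one character in every 3, starting at position 1 (positions 1st, 4th, 7th, ...), then delete the last 2 characters.
For "mwltosulbdss", step one produces "mtud"; step two turns that into "mt".
(Check on "nlhmbmexznpr": → "nmen" → "nm" ✓)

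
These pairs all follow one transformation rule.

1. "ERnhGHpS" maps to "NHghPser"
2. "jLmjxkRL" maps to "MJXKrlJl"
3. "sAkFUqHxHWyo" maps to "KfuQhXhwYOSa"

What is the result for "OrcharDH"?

The rule is to flip the case of every letter, then move the first 2 characters to the end (rotate left by 2).
Applying that to "OrcharDH" gives "CHARdhoR".

CHARdhoR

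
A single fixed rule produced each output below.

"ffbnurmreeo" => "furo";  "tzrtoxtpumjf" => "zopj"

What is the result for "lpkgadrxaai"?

What's happening: keep one character in every 3, starting at position 2 (positions 2nd, 5th, 8th, ...).
Applying that to "lpkgadrxaai" gives "paxi".

paxi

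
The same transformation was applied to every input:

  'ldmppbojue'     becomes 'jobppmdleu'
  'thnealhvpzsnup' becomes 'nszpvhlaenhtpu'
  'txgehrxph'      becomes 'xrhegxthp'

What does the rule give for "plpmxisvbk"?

vsixmplpkb

The transformation: reverse the string, then move the first 2 characters to the end (rotate left by 2).
Working it through for "plpmxisvbk": intermediate "kbvsixmplp", final "vsixmplpkb".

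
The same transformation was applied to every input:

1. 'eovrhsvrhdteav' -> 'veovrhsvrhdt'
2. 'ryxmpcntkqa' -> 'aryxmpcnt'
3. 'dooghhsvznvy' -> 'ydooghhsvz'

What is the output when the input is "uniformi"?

The pattern: move the last 3 characters to the front (rotate right by 3), then delete the first 2 characters.
"uniformi" → "rmiunifo" → "iunifo".

iunifo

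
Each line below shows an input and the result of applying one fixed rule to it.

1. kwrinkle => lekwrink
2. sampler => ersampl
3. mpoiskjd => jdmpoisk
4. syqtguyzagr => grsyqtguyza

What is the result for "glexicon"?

Looking at the pairs, the operation is to move the last 2 characters to the front (rotate right by 2).
So "glexicon" becomes "onglexic".

onglexic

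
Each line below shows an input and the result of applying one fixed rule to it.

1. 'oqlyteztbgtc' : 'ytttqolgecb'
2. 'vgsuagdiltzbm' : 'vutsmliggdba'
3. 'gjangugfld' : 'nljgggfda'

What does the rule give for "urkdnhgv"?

urnkhgd

In each case the input is transformed by: sort the characters into reverse alphabetical order, then delete the first character.
Working it through for "urkdnhgv": intermediate "vurnkhgd", final "urnkhgd".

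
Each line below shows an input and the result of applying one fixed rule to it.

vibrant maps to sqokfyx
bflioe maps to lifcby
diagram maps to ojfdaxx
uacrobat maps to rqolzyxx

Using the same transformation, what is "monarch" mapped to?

olkjezx

The pattern: sort the characters into reverse alphabetical order, then shift every letter 3 places backward in the alphabet (wrapping around).
On "monarch": the first step gives "ronmhca", and the second then gives "olkjezx".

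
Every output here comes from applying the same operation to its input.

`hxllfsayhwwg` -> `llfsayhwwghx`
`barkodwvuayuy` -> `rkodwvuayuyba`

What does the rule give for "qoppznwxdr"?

ppznwxdrqo

In each case the input is transformed by: move the first 2 characters to the end (rotate left by 2).
Doing the same to "qoppznwxdr": "ppznwxdrqo".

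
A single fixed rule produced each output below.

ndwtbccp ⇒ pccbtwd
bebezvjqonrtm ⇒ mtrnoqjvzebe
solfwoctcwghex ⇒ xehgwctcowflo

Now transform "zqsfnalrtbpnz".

The transformation: delete the first character, then reverse the string.
Applying both steps to "zqsfnalrtbpnz": "qsfnalrtbpnz", then "znpbtrlanfsq".
(Check on "ndwtbccp": → "dwtbccp" → "pccbtwd" ✓)

znpbtrlanfsq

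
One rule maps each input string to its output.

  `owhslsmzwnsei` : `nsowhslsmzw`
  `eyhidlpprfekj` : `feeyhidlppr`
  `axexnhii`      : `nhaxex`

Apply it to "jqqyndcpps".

The transformation: delete the last 2 characters, then move the last 2 characters to the front (rotate right by 2).
Applying both steps to "jqqyndcpps": "jqqyndcp", then "cpjqqynd".
(Check on "owhslsmzwnsei": → "owhslsmzwns" → "nsowhslsmzw" ✓)

cpjqqynd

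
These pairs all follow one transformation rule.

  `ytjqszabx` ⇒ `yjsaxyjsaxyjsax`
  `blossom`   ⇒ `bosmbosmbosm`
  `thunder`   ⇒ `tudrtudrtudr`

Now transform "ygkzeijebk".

ykejbykejbykejb

Rule — keep every other character starting from the first (positions 1st, 3rd, 5th, ...), then write the whole string 3 times in a row.
So "ygkzeijebk" becomes "ykejbykejbykejb".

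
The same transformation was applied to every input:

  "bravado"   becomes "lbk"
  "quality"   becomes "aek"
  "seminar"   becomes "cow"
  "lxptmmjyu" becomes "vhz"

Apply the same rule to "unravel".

exb

The transformation: shift every letter 10 places forward in the alphabet (wrapping around), then keep only the first 3 characters.
For "unravel", step one produces "exbkfov"; step two turns that into "exb".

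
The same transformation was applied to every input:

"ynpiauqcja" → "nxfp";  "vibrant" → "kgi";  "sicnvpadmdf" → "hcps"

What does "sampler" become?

The pattern: shift every letter 11 places backward in the alphabet (wrapping around), then keep one character in every 3, starting at position 1 (positions 1st, 4th, 7th, ...).
Working it through for "sampler": intermediate "hpbeatg", final "heg".

heg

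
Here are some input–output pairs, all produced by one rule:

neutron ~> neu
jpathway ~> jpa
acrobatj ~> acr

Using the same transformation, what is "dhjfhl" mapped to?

The pattern: keep only the first 3 characters.
For "dhjfhl" the result is "dhj".

dhj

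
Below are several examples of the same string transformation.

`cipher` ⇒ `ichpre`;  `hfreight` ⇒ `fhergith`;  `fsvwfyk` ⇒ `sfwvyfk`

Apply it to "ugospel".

gusoepl

In each case the input is transformed by: swap each adjacent pair of characters (1↔2, 3↔4, ...).
On "ugospel" that produces "gusoepl".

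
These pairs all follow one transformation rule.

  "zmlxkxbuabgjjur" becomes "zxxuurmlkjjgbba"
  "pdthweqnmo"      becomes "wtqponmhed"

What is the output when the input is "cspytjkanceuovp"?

yvutspponkjecca

Rule — sort the characters into reverse alphabetical order.
Doing the same to "cspytjkanceuovp": "yvutspponkjecca".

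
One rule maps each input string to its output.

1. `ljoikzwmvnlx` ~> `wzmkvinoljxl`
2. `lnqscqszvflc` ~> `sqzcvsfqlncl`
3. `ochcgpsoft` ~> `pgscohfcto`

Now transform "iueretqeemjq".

The transformation: swap the front and back halves of the string, then take characters alternately from the front and the back (1st, last, 2nd, 2nd-last, ...).
For "iueretqeemjq", step one produces "qeemjqiueret"; step two turns that into "qteeermejuqi".

qteeermejuqi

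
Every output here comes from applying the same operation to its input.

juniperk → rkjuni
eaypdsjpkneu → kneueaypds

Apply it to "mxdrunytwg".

twgmxdru

The pattern: swap the front and back halves of the string, then delete the first 2 characters.
For "mxdrunytwg", step one produces "nytwgmxdru"; step two turns that into "twgmxdru".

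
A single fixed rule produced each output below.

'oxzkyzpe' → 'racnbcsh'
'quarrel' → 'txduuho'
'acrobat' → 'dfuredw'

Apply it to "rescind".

Each output is the input with this applied: shift every letter 3 places forward in the alphabet (wrapping around).
Doing the same to "rescind": "uhvflqg".

uhvflqg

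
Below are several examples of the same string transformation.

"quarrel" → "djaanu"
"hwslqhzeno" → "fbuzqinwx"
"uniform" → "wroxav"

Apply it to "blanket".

In each case the input is transformed by: delete the first character, then shift every letter 9 places forward in the alphabet (wrapping around).
Applying both steps to "blanket": "lanket", then "ujwtnc".

ujwtnc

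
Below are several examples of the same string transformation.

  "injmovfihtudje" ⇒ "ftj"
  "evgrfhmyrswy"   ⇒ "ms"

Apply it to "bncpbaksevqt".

Looking at the pairs, the operation is to keep one character in every 3, starting at position 1 (positions 1st, 4th, 7th, ...), then delete the first 2 characters.
Applying both steps to "bncpbaksevqt": "bpkv", then "kv".
(Check on "injmovfihtudje": → "imftj" → "ftj" ✓)

kv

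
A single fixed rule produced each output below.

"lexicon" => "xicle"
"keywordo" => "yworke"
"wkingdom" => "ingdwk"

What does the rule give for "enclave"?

claen

The transformation: delete the last 2 characters, then move the first 2 characters to the end (rotate left by 2).
On "enclave": the first step gives "encla", and the second then gives "claen".
(Check on "wkingdom": → "wkingd" → "ingdwk" ✓)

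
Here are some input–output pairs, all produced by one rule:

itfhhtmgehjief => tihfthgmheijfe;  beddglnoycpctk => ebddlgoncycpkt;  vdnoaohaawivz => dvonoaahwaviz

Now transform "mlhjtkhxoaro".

The rule is to swap each adjacent pair of characters (1↔2, 3↔4, ...).
So "mlhjtkhxoaro" becomes "lmjhktxhaoor".

lmjhktxhaoor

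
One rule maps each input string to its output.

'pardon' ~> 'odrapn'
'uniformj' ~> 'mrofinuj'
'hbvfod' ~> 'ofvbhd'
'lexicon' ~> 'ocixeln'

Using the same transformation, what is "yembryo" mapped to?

yrbmeyo

Looking at the pairs, the operation is to reverse the string, then move the first character to the end.
Working it through for "yembryo": intermediate "oyrbmey", final "yrbmeyo".
(Check on "uniformj": → "jmrofinu" → "mrofinuj" ✓)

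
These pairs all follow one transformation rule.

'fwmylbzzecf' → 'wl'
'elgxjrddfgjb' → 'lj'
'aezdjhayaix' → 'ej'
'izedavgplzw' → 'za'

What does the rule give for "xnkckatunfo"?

The transformation: keep one character in every 3, starting at position 2 (positions 2nd, 5th, 8th, ...), then delete the last 2 characters.
Applying both steps to "xnkckatunfo": "nkuo", then "nk".

nk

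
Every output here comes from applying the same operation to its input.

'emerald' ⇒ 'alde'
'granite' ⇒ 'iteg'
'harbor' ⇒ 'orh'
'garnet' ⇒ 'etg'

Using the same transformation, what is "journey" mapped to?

neyj

Looking at the pairs, the operation is to move the first character to the end, then delete the first 3 characters.
Working it through for "journey": intermediate "ourneyj", final "neyj".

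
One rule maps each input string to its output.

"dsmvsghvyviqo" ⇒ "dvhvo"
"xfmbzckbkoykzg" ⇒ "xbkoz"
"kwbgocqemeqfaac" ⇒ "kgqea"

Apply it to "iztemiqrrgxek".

ieqgk

Looking at the pairs, the operation is to keep one character in every 3, starting at position 1 (positions 1st, 4th, 7th, ...).
"iztemiqrrgxek" → "ieqgk".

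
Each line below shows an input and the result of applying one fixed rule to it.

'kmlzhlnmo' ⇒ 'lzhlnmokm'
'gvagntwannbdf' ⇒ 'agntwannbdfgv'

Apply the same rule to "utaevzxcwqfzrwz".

Rule — move the first 2 characters to the end (rotate left by 2).
Doing the same to "utaevzxcwqfzrwz": "aevzxcwqfzrwzut".

aevzxcwqfzrwzut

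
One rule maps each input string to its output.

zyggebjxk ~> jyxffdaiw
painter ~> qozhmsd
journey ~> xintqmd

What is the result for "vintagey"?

xuhmszfd

Each output is the input with this applied: move the last character to the front, then shift every letter 1 place backward in the alphabet (wrapping around).
"vintagey" → "yvintage" → "xuhmszfd".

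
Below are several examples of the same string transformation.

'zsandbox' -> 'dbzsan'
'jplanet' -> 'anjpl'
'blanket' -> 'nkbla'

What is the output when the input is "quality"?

The transformation: delete the last 2 characters, then move the last 2 characters to the front (rotate right by 2).
Applying both steps to "quality": "quali", then "liqua".

liqua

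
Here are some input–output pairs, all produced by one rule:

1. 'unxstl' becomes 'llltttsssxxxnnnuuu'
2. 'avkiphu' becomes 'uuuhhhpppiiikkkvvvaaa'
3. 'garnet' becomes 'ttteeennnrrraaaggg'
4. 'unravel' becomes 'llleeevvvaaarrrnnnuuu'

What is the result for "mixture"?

eeerrruuutttxxxiiimmm

Each output is the input with this applied: reverse the string, then repeat every character 3 times.
For "mixture", step one produces "erutxim"; step two turns that into "eeerrruuutttxxxiiimmm".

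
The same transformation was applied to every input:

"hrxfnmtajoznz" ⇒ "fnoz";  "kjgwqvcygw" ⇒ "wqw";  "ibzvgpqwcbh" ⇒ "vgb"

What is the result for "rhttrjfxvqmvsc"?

Each output is the input with this applied: swap each adjacent pair of characters (1↔2, 3↔4, ...), then keep one character in every 3, starting at position 3 (positions 3rd, 6th, 9th, ...).
For "rhttrjfxvqmvsc" the result is "trqm".

trqm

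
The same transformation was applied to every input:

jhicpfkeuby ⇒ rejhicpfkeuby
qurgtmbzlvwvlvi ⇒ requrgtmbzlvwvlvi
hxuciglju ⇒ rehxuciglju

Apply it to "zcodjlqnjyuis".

rezcodjlqnjyuis

What's happening: prepend "re".
Applying that to "zcodjlqnjyuis" gives "rezcodjlqnjyuis".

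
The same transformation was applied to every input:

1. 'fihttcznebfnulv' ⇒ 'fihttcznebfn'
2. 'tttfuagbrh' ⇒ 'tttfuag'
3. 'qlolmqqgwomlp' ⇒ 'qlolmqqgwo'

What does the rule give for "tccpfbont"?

Looking at the pairs, the operation is to delete the last 3 characters.
For "tccpfbont" the result is "tccpfb".

tccpfb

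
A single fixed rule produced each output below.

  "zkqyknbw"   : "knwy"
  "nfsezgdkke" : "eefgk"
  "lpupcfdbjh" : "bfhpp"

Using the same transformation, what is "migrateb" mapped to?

birt

The pattern: keep every other character starting from the second (positions 2nd, 4th, 6th, ...), then sort the characters into alphabetical order.
Working it through for "migrateb": intermediate "irtb", final "birt".
(Check on "lpupcfdbjh": → "ppfbh" → "bfhpp" ✓)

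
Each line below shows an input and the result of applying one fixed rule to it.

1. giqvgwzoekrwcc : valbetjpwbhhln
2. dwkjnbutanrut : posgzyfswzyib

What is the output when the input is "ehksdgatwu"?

Rule — shift every letter 5 places forward in the alphabet (wrapping around), then move the first 2 characters to the end (rotate left by 2).
Starting from "ehksdgatwu": after the first operation, "jmpxilfybz"; after the second, "pxilfybzjm".

pxilfybzjm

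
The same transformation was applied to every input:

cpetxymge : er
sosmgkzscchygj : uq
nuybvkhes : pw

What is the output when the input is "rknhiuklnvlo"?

tm

In each case the input is transformed by: shift every letter 2 places forward in the alphabet (wrapping around), then keep only the first 2 characters.
Starting from "rknhiuklnvlo": after the first operation, "tmpjkwmnpxnq"; after the second, "tm".
(Check on "cpetxymge": → "ergvzaoig" → "er" ✓)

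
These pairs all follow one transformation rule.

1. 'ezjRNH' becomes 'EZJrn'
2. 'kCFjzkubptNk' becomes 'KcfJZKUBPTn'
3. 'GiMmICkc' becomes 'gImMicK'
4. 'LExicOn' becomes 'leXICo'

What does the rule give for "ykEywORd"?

YKeYWor

Each output is the input with this applied: delete the last character, then flip the case of every letter.
Starting from "ykEywORd": after the first operation, "ykEywOR"; after the second, "YKeYWor".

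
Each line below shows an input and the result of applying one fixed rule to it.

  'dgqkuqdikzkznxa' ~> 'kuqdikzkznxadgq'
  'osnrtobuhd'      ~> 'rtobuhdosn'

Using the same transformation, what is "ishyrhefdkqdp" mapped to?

What's happening: move the first 3 characters to the end (rotate left by 3).
"ishyrhefdkqdp" → "yrhefdkqdpish".

yrhefdkqdpish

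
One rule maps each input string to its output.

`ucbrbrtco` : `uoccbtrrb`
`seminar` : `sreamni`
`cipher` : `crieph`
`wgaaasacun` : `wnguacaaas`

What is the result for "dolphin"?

dnoilhp

Looking at the pairs, the operation is to take characters alternately from the front and the back (1st, last, 2nd, 2nd-last, ...).
So "dolphin" becomes "dnoilhp".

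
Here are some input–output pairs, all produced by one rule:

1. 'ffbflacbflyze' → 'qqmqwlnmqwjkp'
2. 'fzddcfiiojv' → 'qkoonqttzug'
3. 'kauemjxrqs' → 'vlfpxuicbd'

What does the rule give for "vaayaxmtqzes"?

glljlixebkpd

In each case the input is transformed by: shift every letter 11 places forward in the alphabet (wrapping around).
On "vaayaxmtqzes" that produces "glljlixebkpd".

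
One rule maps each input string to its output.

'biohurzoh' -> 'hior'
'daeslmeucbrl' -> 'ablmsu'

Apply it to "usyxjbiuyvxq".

The rule is to keep every other character starting from the second (positions 2nd, 4th, 6th, ...), then sort the characters into alphabetical order.
For "usyxjbiuyvxq", step one produces "sxbuvq"; step two turns that into "bqsuvx".
(Check on "biohurzoh": → "ihro" → "hior" ✓)

bqsuvx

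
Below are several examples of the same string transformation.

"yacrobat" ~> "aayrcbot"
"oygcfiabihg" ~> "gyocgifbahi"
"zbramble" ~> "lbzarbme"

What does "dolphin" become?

Looking at the pairs, the operation is to swap each adjacent pair of characters (1↔2, 3↔4, ...), then move the last character to the front.
Applying both steps to "dolphin": "odplihn", then "nodplih".

nodplih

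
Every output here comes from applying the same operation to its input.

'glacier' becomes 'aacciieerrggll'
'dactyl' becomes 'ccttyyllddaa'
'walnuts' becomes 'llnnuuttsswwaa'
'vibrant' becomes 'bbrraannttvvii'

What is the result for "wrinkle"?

iinnkklleewwrr

The transformation: move the first 2 characters to the end (rotate left by 2), then double every character.
Applying both steps to "wrinkle": "inklewr", then "iinnkklleewwrr".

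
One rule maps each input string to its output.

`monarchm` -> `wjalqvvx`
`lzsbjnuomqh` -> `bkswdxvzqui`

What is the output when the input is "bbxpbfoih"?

In each case the input is transformed by: move the first 2 characters to the end (rotate left by 2), then shift every letter 9 places forward in the alphabet (wrapping around).
On "bbxpbfoih": the first step gives "xpbfoihbb", and the second then gives "gykoxrqkk".

gykoxrqkk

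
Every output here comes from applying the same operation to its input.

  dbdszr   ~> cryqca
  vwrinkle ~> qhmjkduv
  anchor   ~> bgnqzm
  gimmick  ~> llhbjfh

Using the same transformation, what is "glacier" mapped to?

zbhdqfk

The rule is to shift every letter 1 place backward in the alphabet (wrapping around), then move the first 2 characters to the end (rotate left by 2).
For "glacier", step one produces "fkzbhdq"; step two turns that into "zbhdqfk".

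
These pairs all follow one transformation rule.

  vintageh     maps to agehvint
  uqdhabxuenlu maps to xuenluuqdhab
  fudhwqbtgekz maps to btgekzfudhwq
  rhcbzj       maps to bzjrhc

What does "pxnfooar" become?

In each case the input is transformed by: swap the front and back halves of the string.
Doing the same to "pxnfooar": "ooarpxnf".

ooarpxnf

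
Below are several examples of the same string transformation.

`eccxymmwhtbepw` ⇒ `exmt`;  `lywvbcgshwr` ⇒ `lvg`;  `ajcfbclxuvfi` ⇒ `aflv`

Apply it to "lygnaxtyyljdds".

The rule is to delete the last 2 characters, then keep one character in every 3, starting at position 1 (positions 1st, 4th, 7th, ...).
Doing the same to "lygnaxtyyljdds": "lntl".

lntl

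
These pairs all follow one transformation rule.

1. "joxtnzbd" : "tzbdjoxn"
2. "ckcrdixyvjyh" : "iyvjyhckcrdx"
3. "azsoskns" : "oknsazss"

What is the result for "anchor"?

coranh

Rule — swap the front and back halves of the string, then swap the first and last characters.
For "anchor", step one produces "horanc"; step two turns that into "coranh".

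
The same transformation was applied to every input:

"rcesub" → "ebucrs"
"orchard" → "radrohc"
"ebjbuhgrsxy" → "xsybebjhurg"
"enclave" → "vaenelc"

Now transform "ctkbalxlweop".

The transformation: swap each adjacent pair of characters (1↔2, 3↔4, ...), then move the last 3 characters to the front (rotate right by 3).
On "ctkbalxlweop": the first step gives "tcbklalxewpo", and the second then gives "wpotcbklalxe".

wpotcbklalxe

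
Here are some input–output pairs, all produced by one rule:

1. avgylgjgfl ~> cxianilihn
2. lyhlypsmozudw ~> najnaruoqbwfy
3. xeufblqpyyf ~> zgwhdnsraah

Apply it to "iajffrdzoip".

kclhhtfbqkr

In each case the input is transformed by: shift every letter 2 places forward in the alphabet (wrapping around).
"iajffrdzoip" → "kclhhtfbqkr".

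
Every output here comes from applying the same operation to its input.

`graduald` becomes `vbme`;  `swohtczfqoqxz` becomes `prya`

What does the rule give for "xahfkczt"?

Rule — shift every letter 1 place forward in the alphabet (wrapping around), then keep only the last 4 characters.
"xahfkczt" → "ybigldau" → "ldau".

ldau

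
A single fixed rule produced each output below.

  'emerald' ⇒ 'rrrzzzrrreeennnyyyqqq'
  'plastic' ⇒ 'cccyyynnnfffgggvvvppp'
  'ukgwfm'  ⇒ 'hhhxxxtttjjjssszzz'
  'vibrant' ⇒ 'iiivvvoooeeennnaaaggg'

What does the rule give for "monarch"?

Rule — shift every letter 13 places forward in the alphabet (wrapping around) — i.e. ROT13, then repeat every character 3 times.
Starting from "monarch": after the first operation, "zbanepu"; after the second, "zzzbbbaaannneeepppuuu".

zzzbbbaaannneeepppuuu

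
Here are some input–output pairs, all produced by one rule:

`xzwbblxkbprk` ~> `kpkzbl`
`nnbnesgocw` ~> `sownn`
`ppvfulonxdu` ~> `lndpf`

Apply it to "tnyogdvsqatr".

sarnod

The transformation: keep every other character starting from the second (positions 2nd, 4th, 6th, ...), then move the last 3 characters to the front (rotate right by 3).
On "tnyogdvsqatr": the first step gives "nodsar", and the second then gives "sarnod".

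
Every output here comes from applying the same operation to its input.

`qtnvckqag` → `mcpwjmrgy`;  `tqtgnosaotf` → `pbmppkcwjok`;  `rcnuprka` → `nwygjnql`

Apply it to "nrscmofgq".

jmncobyki

The rule is to shift every letter 4 places backward in the alphabet (wrapping around), then take characters alternately from the front and the back (1st, last, 2nd, 2nd-last, ...).
Applying both steps to "nrscmofgq": "jnoyikbcm", then "jmncobyki".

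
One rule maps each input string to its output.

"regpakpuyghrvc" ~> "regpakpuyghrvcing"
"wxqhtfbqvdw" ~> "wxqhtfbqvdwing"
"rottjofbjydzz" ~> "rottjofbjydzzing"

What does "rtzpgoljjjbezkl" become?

The rule is to append "ing".
For "rtzpgoljjjbezkl" the result is "rtzpgoljjjbezkling".

rtzpgoljjjbezkling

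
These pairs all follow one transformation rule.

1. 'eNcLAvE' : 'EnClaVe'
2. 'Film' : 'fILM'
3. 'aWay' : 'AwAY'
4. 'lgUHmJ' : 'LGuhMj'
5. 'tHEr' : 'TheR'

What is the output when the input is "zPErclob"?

The transformation: flip the case of every letter.
On "zPErclob" that produces "ZpeRCLOB".

ZpeRCLOB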